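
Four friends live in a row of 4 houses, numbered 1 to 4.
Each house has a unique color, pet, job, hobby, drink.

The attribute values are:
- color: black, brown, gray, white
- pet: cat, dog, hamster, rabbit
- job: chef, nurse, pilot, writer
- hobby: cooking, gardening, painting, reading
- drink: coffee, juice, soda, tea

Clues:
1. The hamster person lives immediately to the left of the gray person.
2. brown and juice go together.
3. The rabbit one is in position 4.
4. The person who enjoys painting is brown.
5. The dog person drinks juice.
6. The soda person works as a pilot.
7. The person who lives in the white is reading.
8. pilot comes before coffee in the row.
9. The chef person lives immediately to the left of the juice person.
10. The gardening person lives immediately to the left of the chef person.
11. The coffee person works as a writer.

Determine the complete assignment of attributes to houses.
Solution:

House | Color | Pet | Job | Hobby | Drink
-----------------------------------------
  1   | black | hamster | pilot | gardening | soda
  2   | gray | cat | chef | cooking | tea
  3   | brown | dog | nurse | painting | juice
  4   | white | rabbit | writer | reading | coffee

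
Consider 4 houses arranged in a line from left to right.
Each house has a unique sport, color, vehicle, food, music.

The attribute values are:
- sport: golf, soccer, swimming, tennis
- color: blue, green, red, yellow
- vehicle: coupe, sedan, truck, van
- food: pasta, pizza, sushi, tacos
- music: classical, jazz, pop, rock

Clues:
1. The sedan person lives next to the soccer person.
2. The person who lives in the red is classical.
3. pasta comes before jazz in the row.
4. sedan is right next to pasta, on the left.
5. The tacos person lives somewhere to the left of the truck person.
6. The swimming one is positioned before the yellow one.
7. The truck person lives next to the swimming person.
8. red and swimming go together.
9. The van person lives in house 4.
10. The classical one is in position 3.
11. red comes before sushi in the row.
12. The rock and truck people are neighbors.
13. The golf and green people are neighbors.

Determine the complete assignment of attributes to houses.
Solution:

House | Sport | Color | Vehicle | Food | Music
----------------------------------------------
  1   | golf | blue | sedan | tacos | rock
  2   | soccer | green | truck | pasta | pop
  3   | swimming | red | coupe | pizza | classical
  4   | tennis | yellow | van | sushi | jazz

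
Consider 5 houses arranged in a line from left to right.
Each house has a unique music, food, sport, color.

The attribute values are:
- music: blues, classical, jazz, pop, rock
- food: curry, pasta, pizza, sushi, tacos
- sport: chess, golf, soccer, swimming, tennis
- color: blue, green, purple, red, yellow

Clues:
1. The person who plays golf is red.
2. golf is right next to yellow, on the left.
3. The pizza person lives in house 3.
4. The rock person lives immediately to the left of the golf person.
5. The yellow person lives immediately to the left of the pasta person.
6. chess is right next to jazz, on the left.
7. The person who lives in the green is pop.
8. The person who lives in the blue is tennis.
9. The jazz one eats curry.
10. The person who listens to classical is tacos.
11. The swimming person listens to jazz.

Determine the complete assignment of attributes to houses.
Solution:

House | Music | Food | Sport | Color
------------------------------------
  1   | rock | sushi | tennis | blue
  2   | classical | tacos | golf | red
  3   | blues | pizza | soccer | yellow
  4   | pop | pasta | chess | green
  5   | jazz | curry | swimming | purple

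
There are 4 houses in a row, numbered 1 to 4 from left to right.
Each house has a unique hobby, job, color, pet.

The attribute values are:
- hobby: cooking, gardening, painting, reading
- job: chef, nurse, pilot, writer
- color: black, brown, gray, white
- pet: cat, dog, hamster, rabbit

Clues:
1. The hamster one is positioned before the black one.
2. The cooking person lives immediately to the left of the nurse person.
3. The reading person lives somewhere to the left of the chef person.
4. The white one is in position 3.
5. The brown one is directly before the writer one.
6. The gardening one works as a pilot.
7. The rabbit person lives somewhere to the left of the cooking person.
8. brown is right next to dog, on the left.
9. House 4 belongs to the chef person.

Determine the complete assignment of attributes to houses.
Solution:

House | Hobby | Job | Color | Pet
---------------------------------
  1   | gardening | pilot | brown | rabbit
  2   | cooking | writer | gray | dog
  3   | reading | nurse | white | hamster
  4   | painting | chef | black | cat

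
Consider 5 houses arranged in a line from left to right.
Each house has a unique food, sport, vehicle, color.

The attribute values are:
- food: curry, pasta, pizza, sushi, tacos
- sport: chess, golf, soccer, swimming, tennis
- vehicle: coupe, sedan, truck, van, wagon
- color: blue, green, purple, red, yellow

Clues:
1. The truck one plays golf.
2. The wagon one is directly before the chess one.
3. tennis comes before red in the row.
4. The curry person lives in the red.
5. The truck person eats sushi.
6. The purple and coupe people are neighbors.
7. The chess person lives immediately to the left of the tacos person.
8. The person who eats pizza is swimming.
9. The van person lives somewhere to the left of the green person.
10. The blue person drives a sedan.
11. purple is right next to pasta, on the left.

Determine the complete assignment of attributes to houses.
Solution:

House | Food | Sport | Vehicle | Color
--------------------------------------
  1   | pizza | swimming | wagon | purple
  2   | pasta | chess | coupe | yellow
  3   | tacos | tennis | sedan | blue
  4   | curry | soccer | van | red
  5   | sushi | golf | truck | green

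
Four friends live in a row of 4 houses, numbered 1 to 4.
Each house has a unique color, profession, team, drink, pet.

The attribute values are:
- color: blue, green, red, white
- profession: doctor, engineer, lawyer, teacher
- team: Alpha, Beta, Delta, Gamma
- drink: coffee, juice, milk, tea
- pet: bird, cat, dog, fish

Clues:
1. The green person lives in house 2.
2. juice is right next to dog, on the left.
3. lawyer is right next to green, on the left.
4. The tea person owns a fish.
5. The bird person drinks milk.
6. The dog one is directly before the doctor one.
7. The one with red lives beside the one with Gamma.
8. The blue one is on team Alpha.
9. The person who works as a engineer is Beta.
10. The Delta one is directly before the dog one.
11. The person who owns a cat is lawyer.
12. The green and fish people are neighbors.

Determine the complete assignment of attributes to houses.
Solution:

House | Color | Profession | Team | Drink | Pet
-----------------------------------------------
  1   | red | lawyer | Delta | juice | cat
  2   | green | teacher | Gamma | coffee | dog
  3   | blue | doctor | Alpha | tea | fish
  4   | white | engineer | Beta | milk | bird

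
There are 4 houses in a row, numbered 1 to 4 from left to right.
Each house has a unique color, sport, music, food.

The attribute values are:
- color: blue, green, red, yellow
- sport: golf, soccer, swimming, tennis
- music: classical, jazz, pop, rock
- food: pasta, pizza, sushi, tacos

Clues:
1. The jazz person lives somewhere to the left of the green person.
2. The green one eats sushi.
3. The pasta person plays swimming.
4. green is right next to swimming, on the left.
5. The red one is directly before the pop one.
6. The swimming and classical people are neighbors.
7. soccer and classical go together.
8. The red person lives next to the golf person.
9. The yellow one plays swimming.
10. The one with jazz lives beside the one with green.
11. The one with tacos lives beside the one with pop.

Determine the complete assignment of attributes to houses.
Solution:

House | Color | Sport | Music | Food
------------------------------------
  1   | red | tennis | jazz | tacos
  2   | green | golf | pop | sushi
  3   | yellow | swimming | rock | pasta
  4   | blue | soccer | classical | pizza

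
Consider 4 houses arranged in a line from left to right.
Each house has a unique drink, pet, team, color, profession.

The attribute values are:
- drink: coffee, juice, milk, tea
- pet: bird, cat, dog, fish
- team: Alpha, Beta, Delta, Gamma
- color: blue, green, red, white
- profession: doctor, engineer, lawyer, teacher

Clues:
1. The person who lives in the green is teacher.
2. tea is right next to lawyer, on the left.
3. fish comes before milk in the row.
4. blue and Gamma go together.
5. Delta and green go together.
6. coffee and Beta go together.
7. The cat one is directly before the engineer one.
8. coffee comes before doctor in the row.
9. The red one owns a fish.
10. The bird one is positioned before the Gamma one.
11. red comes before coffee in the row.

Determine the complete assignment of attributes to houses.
Solution:

House | Drink | Pet | Team | Color | Profession
-----------------------------------------------
  1   | juice | cat | Delta | green | teacher
  2   | tea | fish | Alpha | red | engineer
  3   | coffee | bird | Beta | white | lawyer
  4   | milk | dog | Gamma | blue | doctor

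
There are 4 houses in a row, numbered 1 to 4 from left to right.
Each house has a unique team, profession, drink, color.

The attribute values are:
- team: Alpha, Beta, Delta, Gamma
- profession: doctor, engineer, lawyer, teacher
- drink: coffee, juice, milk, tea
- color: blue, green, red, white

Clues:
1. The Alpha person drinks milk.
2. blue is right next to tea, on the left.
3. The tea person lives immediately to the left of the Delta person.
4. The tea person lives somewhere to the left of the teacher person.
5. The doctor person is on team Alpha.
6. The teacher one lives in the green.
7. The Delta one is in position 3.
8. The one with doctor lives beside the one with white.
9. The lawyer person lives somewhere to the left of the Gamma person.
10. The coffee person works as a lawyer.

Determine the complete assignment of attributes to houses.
Solution:

House | Team | Profession | Drink | Color
-----------------------------------------
  1   | Alpha | doctor | milk | blue
  2   | Beta | engineer | tea | white
  3   | Delta | lawyer | coffee | red
  4   | Gamma | teacher | juice | green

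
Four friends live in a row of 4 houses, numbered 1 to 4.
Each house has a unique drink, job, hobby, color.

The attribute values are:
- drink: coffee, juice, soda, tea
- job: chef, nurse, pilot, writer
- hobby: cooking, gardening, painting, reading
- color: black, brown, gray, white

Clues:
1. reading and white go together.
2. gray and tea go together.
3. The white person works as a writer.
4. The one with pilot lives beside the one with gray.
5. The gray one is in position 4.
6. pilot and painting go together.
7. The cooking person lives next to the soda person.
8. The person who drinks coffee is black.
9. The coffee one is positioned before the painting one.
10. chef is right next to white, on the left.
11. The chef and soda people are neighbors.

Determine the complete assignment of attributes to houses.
Solution:

House | Drink | Job | Hobby | Color
-----------------------------------
  1   | coffee | chef | cooking | black
  2   | soda | writer | reading | white
  3   | juice | pilot | painting | brown
  4   | tea | nurse | gardening | gray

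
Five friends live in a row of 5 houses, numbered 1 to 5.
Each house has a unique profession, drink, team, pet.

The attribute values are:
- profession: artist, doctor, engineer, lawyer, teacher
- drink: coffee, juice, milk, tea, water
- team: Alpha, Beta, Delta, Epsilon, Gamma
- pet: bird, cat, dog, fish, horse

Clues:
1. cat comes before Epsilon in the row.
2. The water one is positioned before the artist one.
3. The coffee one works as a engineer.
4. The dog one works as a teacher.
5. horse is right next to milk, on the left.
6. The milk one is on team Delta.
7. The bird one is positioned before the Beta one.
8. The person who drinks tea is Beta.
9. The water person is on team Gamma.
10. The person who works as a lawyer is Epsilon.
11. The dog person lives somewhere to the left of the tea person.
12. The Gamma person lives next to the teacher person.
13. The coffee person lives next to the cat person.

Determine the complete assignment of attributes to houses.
Solution:

House | Profession | Drink | Team | Pet
---------------------------------------
  1   | doctor | water | Gamma | horse
  2   | teacher | milk | Delta | dog
  3   | engineer | coffee | Alpha | bird
  4   | artist | tea | Beta | cat
  5   | lawyer | juice | Epsilon | fish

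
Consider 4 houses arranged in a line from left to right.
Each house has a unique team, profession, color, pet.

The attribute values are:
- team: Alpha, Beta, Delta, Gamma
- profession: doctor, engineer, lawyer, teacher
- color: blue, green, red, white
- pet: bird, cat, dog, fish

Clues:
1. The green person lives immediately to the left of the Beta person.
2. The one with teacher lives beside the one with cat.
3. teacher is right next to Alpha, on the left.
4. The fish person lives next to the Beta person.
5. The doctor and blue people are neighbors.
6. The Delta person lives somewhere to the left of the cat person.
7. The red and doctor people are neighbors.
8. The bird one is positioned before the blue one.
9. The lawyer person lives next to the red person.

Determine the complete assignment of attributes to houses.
Solution:

House | Team | Profession | Color | Pet
---------------------------------------
  1   | Delta | lawyer | green | fish
  2   | Beta | teacher | red | bird
  3   | Alpha | doctor | white | cat
  4   | Gamma | engineer | blue | dog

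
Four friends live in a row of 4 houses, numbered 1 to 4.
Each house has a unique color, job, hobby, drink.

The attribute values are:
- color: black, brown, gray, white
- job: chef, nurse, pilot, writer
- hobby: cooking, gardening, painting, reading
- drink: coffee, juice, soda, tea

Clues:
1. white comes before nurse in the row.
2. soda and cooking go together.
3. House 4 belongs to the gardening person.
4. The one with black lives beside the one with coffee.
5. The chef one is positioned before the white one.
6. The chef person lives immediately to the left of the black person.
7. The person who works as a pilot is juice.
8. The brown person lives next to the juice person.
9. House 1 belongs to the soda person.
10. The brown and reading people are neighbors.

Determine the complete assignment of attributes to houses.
Solution:

House | Color | Job | Hobby | Drink
-----------------------------------
  1   | brown | chef | cooking | soda
  2   | black | pilot | reading | juice
  3   | white | writer | painting | coffee
  4   | gray | nurse | gardening | tea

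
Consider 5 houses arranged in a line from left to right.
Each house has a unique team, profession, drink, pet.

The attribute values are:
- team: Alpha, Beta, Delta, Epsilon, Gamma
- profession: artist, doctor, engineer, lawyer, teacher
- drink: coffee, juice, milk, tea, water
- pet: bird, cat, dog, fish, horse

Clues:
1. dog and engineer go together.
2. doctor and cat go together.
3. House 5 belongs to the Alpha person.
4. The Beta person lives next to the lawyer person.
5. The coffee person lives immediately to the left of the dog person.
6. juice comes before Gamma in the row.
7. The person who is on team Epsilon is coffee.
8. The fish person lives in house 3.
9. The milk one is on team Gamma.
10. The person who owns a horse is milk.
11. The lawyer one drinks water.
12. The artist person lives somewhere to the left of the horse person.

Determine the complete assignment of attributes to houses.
Solution:

House | Team | Profession | Drink | Pet
---------------------------------------
  1   | Epsilon | artist | coffee | bird
  2   | Beta | engineer | juice | dog
  3   | Delta | lawyer | water | fish
  4   | Gamma | teacher | milk | horse
  5   | Alpha | doctor | tea | cat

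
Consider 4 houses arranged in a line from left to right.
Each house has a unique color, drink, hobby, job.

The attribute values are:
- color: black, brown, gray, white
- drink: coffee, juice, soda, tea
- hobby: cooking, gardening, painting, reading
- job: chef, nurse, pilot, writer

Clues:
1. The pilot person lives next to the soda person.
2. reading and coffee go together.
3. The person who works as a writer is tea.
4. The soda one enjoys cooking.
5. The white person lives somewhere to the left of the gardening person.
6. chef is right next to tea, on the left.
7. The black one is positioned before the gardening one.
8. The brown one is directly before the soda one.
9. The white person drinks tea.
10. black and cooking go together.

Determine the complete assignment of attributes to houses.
Solution:

House | Color | Drink | Hobby | Job
-----------------------------------
  1   | brown | coffee | reading | pilot
  2   | black | soda | cooking | chef
  3   | white | tea | painting | writer
  4   | gray | juice | gardening | nurse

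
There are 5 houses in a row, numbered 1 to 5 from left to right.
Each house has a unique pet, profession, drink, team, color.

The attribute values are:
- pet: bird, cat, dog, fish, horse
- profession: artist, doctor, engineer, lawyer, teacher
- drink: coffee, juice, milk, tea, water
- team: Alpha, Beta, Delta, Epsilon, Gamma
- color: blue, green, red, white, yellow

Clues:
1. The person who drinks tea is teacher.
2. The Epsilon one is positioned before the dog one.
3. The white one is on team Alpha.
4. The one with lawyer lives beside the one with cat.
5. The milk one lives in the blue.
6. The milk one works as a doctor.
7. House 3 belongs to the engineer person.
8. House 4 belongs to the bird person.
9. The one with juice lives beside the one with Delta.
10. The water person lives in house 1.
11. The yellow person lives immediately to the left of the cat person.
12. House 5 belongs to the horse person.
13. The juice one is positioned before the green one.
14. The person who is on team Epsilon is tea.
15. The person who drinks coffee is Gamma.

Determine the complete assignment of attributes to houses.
Solution:

House | Pet | Profession | Drink | Team | Color
-----------------------------------------------
  1   | fish | lawyer | water | Beta | yellow
  2   | cat | teacher | tea | Epsilon | red
  3   | dog | engineer | juice | Alpha | white
  4   | bird | doctor | milk | Delta | blue
  5   | horse | artist | coffee | Gamma | green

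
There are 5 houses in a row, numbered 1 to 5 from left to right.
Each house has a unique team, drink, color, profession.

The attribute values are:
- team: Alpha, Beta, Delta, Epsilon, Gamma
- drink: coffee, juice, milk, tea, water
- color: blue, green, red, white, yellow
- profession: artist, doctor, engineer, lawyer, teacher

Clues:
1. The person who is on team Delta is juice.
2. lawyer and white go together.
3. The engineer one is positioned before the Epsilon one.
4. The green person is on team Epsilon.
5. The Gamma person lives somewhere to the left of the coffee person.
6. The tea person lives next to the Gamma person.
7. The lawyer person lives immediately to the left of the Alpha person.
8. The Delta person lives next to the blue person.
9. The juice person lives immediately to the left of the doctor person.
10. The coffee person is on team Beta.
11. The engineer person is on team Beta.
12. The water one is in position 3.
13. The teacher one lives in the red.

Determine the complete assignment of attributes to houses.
Solution:

House | Team | Drink | Color | Profession
-----------------------------------------
  1   | Delta | juice | white | lawyer
  2   | Alpha | tea | blue | doctor
  3   | Gamma | water | red | teacher
  4   | Beta | coffee | yellow | engineer
  5   | Epsilon | milk | green | artist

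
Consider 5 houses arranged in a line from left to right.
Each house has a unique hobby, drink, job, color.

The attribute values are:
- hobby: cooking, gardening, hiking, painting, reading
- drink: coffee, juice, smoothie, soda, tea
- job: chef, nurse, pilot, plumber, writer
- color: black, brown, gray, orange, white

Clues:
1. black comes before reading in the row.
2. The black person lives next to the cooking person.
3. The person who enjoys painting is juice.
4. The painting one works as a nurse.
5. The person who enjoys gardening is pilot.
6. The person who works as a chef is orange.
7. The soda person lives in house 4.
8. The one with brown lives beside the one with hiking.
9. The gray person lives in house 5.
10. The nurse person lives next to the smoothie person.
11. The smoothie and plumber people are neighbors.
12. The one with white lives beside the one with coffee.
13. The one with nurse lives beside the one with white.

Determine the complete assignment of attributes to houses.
Solution:

House | Hobby | Drink | Job | Color
-----------------------------------
  1   | painting | juice | nurse | black
  2   | cooking | smoothie | writer | white
  3   | reading | coffee | plumber | brown
  4   | hiking | soda | chef | orange
  5   | gardening | tea | pilot | gray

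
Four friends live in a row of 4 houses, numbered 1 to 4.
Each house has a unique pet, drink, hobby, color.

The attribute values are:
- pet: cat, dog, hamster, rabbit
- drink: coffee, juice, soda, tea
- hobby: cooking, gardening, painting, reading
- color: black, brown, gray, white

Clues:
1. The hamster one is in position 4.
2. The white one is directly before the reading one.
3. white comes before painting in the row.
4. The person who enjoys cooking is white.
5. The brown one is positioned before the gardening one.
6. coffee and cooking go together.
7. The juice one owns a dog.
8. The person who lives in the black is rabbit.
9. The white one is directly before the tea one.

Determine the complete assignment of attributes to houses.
Solution:

House | Pet | Drink | Hobby | Color
-----------------------------------
  1   | cat | coffee | cooking | white
  2   | rabbit | tea | reading | black
  3   | dog | juice | painting | brown
  4   | hamster | soda | gardening | gray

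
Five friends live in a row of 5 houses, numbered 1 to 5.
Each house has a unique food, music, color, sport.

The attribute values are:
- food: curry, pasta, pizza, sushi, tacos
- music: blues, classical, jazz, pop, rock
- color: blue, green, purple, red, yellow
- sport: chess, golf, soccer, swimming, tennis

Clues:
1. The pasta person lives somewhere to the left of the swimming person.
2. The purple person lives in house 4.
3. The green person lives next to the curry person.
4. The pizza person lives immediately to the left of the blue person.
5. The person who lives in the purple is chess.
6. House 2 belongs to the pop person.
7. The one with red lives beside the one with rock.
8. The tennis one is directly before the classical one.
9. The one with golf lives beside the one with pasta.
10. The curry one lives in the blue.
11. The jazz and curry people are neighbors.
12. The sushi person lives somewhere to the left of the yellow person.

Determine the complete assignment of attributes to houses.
Solution:

House | Food | Music | Color | Sport
------------------------------------
  1   | pizza | jazz | green | soccer
  2   | curry | pop | blue | tennis
  3   | sushi | classical | red | golf
  4   | pasta | rock | purple | chess
  5   | tacos | blues | yellow | swimming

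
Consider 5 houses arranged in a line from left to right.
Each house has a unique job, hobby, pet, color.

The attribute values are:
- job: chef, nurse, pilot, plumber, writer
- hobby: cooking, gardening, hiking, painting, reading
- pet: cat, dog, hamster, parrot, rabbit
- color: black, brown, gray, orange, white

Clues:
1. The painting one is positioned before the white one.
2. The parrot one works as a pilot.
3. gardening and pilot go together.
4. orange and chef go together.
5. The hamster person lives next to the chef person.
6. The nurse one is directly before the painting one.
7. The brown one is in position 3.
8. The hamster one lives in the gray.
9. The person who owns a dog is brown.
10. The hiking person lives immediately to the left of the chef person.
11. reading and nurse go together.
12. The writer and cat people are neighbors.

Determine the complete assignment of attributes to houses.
Solution:

House | Job | Hobby | Pet | Color
---------------------------------
  1   | writer | hiking | hamster | gray
  2   | chef | cooking | cat | orange
  3   | nurse | reading | dog | brown
  4   | plumber | painting | rabbit | black
  5   | pilot | gardening | parrot | white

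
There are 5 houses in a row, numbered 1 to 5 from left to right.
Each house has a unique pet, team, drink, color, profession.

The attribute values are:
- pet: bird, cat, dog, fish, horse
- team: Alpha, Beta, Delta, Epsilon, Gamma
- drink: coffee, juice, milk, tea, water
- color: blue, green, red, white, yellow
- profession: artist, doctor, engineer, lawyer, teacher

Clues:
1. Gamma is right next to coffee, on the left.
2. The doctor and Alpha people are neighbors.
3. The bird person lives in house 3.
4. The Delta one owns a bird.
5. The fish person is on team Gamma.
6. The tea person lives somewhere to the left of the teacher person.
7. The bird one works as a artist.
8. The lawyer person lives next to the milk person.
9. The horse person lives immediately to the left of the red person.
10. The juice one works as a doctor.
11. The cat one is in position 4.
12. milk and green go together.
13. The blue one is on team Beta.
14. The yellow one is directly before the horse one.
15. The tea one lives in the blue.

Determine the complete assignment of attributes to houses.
Solution:

House | Pet | Team | Drink | Color | Profession
-----------------------------------------------
  1   | fish | Gamma | juice | yellow | doctor
  2   | horse | Alpha | coffee | white | engineer
  3   | bird | Delta | water | red | artist
  4   | cat | Beta | tea | blue | lawyer
  5   | dog | Epsilon | milk | green | teacher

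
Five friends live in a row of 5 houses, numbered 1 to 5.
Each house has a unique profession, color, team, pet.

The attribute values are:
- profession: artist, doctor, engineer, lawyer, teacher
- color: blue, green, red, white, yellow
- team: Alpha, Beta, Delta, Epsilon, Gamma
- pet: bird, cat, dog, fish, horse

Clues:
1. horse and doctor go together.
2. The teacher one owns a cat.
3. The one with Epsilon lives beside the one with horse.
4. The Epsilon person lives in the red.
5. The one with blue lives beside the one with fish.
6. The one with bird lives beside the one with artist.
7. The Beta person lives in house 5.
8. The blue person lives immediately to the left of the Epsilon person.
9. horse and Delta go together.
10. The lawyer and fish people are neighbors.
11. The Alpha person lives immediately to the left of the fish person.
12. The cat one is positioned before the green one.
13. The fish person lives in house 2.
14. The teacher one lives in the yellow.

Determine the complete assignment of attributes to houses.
Solution:

House | Profession | Color | Team | Pet
---------------------------------------
  1   | lawyer | blue | Alpha | bird
  2   | artist | red | Epsilon | fish
  3   | doctor | white | Delta | horse
  4   | teacher | yellow | Gamma | cat
  5   | engineer | green | Beta | dog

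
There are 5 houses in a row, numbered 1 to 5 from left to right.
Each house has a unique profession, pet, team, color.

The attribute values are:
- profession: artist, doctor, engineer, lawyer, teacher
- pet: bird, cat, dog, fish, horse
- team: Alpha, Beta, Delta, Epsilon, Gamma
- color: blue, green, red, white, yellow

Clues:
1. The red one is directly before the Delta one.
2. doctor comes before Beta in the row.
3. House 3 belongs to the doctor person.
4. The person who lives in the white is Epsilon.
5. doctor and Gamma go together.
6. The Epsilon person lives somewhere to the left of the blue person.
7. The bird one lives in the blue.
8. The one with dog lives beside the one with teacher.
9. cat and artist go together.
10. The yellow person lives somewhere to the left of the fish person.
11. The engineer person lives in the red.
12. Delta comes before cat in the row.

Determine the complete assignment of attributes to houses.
Solution:

House | Profession | Pet | Team | Color
---------------------------------------
  1   | engineer | dog | Alpha | red
  2   | teacher | horse | Delta | yellow
  3   | doctor | fish | Gamma | green
  4   | artist | cat | Epsilon | white
  5   | lawyer | bird | Beta | blue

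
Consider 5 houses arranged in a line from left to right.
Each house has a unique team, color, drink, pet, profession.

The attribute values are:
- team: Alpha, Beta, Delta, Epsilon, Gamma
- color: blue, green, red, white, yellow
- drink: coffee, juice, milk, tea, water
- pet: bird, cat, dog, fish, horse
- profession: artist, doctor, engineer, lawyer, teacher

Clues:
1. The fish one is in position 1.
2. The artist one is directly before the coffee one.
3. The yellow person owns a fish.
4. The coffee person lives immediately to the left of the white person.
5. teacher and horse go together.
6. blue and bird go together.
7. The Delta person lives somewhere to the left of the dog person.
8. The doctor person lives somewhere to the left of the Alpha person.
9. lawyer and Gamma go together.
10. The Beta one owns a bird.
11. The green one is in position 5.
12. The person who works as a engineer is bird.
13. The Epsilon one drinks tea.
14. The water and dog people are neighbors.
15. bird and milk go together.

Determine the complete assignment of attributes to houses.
Solution:

House | Team | Color | Drink | Pet | Profession
-----------------------------------------------
  1   | Delta | yellow | water | fish | artist
  2   | Gamma | red | coffee | dog | lawyer
  3   | Epsilon | white | tea | cat | doctor
  4   | Beta | blue | milk | bird | engineer
  5   | Alpha | green | juice | horse | teacher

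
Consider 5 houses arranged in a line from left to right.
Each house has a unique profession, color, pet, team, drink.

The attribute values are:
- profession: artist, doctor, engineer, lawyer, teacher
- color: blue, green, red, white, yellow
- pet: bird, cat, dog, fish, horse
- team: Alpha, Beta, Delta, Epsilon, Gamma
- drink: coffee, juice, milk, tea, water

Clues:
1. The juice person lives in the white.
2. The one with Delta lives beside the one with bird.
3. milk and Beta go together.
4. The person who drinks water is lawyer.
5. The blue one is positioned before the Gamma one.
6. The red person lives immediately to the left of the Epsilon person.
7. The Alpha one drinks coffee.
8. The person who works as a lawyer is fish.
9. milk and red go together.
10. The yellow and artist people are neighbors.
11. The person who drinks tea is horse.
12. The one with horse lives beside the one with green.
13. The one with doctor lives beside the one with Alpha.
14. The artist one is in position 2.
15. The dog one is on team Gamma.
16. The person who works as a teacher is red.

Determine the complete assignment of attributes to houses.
Solution:

House | Profession | Color | Pet | Team | Drink
-----------------------------------------------
  1   | doctor | yellow | horse | Delta | tea
  2   | artist | green | bird | Alpha | coffee
  3   | teacher | red | cat | Beta | milk
  4   | lawyer | blue | fish | Epsilon | water
  5   | engineer | white | dog | Gamma | juice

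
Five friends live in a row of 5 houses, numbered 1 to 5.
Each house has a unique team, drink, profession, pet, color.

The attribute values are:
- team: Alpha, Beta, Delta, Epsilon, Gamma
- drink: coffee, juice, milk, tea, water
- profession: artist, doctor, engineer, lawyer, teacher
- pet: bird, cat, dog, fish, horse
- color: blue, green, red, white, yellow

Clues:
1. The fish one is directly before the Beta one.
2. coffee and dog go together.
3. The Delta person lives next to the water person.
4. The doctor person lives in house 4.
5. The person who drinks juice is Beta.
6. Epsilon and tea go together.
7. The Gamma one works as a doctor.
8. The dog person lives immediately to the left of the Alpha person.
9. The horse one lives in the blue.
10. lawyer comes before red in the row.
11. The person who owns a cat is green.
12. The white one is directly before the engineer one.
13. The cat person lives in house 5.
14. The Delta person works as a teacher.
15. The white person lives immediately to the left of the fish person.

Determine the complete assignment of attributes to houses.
Solution:

House | Team | Drink | Profession | Pet | Color
-----------------------------------------------
  1   | Delta | coffee | teacher | dog | white
  2   | Alpha | water | engineer | fish | yellow
  3   | Beta | juice | lawyer | horse | blue
  4   | Gamma | milk | doctor | bird | red
  5   | Epsilon | tea | artist | cat | green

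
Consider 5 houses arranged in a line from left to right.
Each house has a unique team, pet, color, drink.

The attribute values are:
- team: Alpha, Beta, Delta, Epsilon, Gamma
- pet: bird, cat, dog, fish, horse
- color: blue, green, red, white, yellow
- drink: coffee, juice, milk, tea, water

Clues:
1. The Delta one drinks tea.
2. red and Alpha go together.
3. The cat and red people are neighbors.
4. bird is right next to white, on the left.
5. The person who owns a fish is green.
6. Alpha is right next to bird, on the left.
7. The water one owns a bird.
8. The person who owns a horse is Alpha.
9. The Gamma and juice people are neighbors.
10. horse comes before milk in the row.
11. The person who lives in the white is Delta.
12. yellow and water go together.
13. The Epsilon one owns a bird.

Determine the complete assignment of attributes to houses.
Solution:

House | Team | Pet | Color | Drink
----------------------------------
  1   | Gamma | cat | blue | coffee
  2   | Alpha | horse | red | juice
  3   | Epsilon | bird | yellow | water
  4   | Delta | dog | white | tea
  5   | Beta | fish | green | milk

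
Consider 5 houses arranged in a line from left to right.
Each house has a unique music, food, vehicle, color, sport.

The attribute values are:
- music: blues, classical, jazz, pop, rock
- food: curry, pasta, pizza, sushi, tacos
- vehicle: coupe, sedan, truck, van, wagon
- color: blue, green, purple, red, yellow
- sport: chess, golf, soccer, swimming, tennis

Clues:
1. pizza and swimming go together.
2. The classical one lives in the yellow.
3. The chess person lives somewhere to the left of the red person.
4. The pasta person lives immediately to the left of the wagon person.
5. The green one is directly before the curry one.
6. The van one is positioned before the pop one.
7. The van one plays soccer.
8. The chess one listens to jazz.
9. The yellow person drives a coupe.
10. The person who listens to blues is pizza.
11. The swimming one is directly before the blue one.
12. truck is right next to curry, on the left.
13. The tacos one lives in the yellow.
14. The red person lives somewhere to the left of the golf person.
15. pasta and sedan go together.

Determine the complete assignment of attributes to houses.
Solution:

House | Music | Food | Vehicle | Color | Sport
----------------------------------------------
  1   | blues | pizza | truck | green | swimming
  2   | rock | curry | van | blue | soccer
  3   | jazz | pasta | sedan | purple | chess
  4   | pop | sushi | wagon | red | tennis
  5   | classical | tacos | coupe | yellow | golf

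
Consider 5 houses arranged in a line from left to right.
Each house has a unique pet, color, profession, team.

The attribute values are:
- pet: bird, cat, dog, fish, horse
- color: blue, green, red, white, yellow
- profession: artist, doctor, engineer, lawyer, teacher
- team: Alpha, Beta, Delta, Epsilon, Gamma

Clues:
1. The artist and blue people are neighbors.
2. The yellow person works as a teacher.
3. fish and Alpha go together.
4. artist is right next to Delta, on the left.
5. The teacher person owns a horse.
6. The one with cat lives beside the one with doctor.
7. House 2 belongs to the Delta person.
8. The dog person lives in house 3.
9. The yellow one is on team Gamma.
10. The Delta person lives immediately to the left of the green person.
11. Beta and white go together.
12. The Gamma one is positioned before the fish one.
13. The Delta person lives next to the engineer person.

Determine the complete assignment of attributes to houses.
Solution:

House | Pet | Color | Profession | Team
---------------------------------------
  1   | cat | white | artist | Beta
  2   | bird | blue | doctor | Delta
  3   | dog | green | engineer | Epsilon
  4   | horse | yellow | teacher | Gamma
  5   | fish | red | lawyer | Alpha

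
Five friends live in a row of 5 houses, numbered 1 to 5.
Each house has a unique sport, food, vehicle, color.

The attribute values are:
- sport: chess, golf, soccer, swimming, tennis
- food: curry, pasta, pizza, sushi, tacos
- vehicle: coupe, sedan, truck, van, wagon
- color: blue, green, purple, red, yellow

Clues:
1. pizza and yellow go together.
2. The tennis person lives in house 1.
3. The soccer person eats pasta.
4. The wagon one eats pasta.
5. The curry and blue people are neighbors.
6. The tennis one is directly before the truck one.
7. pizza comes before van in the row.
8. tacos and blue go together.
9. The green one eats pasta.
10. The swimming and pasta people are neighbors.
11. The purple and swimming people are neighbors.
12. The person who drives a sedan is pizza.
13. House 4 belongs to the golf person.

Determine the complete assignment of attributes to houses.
Solution:

House | Sport | Food | Vehicle | Color
--------------------------------------
  1   | tennis | curry | coupe | purple
  2   | swimming | tacos | truck | blue
  3   | soccer | pasta | wagon | green
  4   | golf | pizza | sedan | yellow
  5   | chess | sushi | van | red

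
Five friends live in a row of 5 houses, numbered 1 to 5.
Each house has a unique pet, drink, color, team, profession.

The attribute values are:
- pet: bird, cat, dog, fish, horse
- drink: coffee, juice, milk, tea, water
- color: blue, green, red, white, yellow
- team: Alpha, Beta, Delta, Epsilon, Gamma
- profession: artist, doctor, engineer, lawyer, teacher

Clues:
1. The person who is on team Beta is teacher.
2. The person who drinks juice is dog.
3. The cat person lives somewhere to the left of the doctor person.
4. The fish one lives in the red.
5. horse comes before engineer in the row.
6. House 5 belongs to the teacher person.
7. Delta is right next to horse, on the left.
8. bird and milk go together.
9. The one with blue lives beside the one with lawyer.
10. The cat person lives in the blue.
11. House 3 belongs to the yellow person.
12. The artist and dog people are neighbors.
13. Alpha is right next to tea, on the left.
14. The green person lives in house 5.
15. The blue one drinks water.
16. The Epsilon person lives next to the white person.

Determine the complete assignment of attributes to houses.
Solution:

House | Pet | Drink | Color | Team | Profession
-----------------------------------------------
  1   | cat | water | blue | Epsilon | artist
  2   | dog | juice | white | Delta | lawyer
  3   | horse | coffee | yellow | Alpha | doctor
  4   | fish | tea | red | Gamma | engineer
  5   | bird | milk | green | Beta | teacher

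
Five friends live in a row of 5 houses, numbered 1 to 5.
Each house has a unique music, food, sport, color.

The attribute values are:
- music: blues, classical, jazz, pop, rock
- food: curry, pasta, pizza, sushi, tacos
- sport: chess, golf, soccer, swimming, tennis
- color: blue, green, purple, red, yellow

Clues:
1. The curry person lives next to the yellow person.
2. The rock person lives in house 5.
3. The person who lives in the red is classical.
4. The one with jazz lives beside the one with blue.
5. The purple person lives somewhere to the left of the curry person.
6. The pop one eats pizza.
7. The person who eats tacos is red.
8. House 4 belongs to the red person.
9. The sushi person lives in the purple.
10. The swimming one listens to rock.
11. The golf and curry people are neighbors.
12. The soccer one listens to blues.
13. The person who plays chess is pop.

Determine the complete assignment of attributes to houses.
Solution:

House | Music | Food | Sport | Color
------------------------------------
  1   | jazz | sushi | golf | purple
  2   | blues | curry | soccer | blue
  3   | pop | pizza | chess | yellow
  4   | classical | tacos | tennis | red
  5   | rock | pasta | swimming | green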